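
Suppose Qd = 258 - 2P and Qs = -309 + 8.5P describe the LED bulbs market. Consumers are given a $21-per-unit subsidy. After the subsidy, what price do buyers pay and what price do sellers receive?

Pre-subsidy: 258 - 2P = -309 + 8.5P gives P* = 54, Q* = 150.
With the rebate, buyers effectively pay Pb = Ps − 21, where Ps is the price sellers receive.
Demand in terms of Ps becomes Qd = 258 − 2(Ps − 21) = 300 - 2Ps. Setting this equal to supply: 300 - 2Ps = -309 + 8.5Ps, so Ps = 58.
Buyers pay Pb = 58 − 21 = 37; Q' = -309 + 8.5·58 = 184.

Buyers pay $37; sellers receive $58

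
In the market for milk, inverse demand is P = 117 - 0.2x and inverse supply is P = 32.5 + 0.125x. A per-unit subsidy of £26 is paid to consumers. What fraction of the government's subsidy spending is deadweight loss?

Pre-subsidy: 117 - 0.2x = 32.5 + 0.125x gives x* = 260 and P* = 65.
With the rebate, buyers effectively pay Pb = Ps − 26, where Ps is the price sellers receive.
On the curves, Pb = 117 - 0.2x and Ps = 32.5 + 0.125x; the wedge Ps − Pb = 26 gives 32.5 + 0.125x − (117 - 0.2x) = 26, so x' = 340.
Then Pb = 117 − 0.2·340 = 49 and Ps = 32.5 + 0.125·340 = 75.
ΔCS = ½(260 + 340)(65 − 49) = 4800; ΔPS = ½(260 + 340)(75 − 65) = 3000.
Government spending = 26 × 340 = 8840.
DWL = ½ × 26 × (340 − 260) = 1040; fraction = 1040 / 8840 = 2/17.

DWL / government spending = 2/17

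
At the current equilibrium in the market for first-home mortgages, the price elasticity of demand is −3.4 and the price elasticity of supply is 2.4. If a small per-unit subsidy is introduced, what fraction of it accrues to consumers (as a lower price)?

Consumer share = 12/29

For a small subsidy around the equilibrium, the benefit split depends on the relative slopes, which at a point are proportional to the elasticities.
Buyer share = εs/(εs + |εd|) = 2.4/(2.4 + 3.4) = 12/29; seller share = |εd|/(εs + |εd|) = 17/29.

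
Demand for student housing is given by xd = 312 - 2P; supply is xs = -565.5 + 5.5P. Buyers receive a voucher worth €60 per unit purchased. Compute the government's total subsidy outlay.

Pre-subsidy: 312 - 2P = -565.5 + 5.5P gives P* = 117, x* = 78.
With the rebate, buyers effectively pay Pb = Ps − 60, where Ps is the price sellers receive.
Demand in terms of Ps becomes xd = 312 − 2(Ps − 60) = 432 - 2Ps. Setting this equal to supply: 432 - 2Ps = -565.5 + 5.5Ps, so Ps = 133.
Buyers pay Pb = 133 − 60 = 73; x' = -565.5 + 5.5·133 = 166.
Government outlay = subsidy × quantity = 60 × 166 = 9960.

Government cost = €9960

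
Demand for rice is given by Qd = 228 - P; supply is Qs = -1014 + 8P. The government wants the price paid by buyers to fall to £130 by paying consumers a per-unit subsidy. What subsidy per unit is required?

At a buyer price of 130, quantity demanded is 228 − 1·130 = 98.
Sellers supply 98 only when they receive Ps with -1014 + 8·Ps = 98, i.e. Ps = 139.
s = Ps − Pb = 139 − 130 = 9.

Required subsidy s = £9 per unit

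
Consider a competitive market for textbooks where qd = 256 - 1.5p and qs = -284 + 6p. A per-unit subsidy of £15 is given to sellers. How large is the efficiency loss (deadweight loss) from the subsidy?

Deadweight loss = £135

Pre-subsidy: 256 - 1.5p = -284 + 6p gives p* = 72, q* = 148.
With the subsidy, sellers receive ps = pb + 15 for each unit, where pb is the price buyers pay.
Supply in terms of pb becomes qs = -284 + 6(pb + 15) = -194 + 6pb. Setting this equal to demand: 256 - 1.5pb = -194 + 6pb, so pb = 60.
Sellers receive ps = 60 + 15 = 75; q' = 256 − 1.5·60 = 166.
The subsidy expands output by 166 − 148 = 18 past the efficient level; on those units the gap between marginal cost and willingness to pay runs from 0 up to 15.
DWL = ½ × 15 × 18 = 135.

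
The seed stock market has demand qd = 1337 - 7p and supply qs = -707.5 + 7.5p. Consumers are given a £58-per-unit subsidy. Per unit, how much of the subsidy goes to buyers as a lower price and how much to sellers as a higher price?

Buyers gain £30 per unit; sellers gain £28 per unit

Pre-subsidy: 1337 - 7p = -707.5 + 7.5p gives p* = 141, q* = 350.
With the rebate, buyers effectively pay pb = ps − 58, where ps is the price sellers receive.
Demand in terms of ps becomes qd = 1337 − 7(ps − 58) = 1743 - 7ps. Setting this equal to supply: 1743 - 7ps = -707.5 + 7.5ps, so ps = 169.
Buyers pay pb = 169 − 58 = 111; q' = -707.5 + 7.5·169 = 560.
Buyers' price falls by p* − pb = 141 − 111 = 30; sellers' price rises by ps − p* = 169 − 141 = 28.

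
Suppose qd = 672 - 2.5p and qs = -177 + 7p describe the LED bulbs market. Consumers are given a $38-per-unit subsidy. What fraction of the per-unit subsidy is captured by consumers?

Consumer share = 14/19

Pre-subsidy: 672 - 2.5p = -177 + 7p gives p* = 1698/19, q* = 8523/19.
With the rebate, buyers effectively pay pb = ps − 38, where ps is the price sellers receive.
Demand in terms of ps becomes qd = 672 − 2.5(ps − 38) = 767 - 2.5ps. Setting this equal to supply: 767 - 2.5ps = -177 + 7ps, so ps = 1888/19.
Buyers pay pb = 1888/19 − 38 = 1166/19; q' = -177 + 7·(1888/19) = 9853/19.
Buyers' price falls by p* − pb = 1698/19 − 1166/19 = 28; sellers' price rises by ps − p* = 1888/19 − 1698/19 = 10.
So consumers capture 28/38 = 14/19 of each unit of subsidy.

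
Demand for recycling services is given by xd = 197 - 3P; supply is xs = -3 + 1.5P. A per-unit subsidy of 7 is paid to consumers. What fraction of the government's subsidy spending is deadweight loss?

Pre-subsidy: 197 - 3P = -3 + 1.5P gives P* = 400/9, x* = 191/3.
With the rebate, buyers effectively pay Pb = Ps − 7, where Ps is the price sellers receive.
Demand in terms of Ps becomes xd = 197 − 3(Ps − 7) = 218 - 3Ps. Setting this equal to supply: 218 - 3Ps = -3 + 1.5Ps, so Ps = 442/9.
Buyers pay Pb = 442/9 − 7 = 379/9; x' = -3 + 1.5·(442/9) = 212/3.
ΔCS = ½(191/3 + 212/3)(400/9 − 379/9) = 2821/18; ΔPS = ½(191/3 + 212/3)(442/9 − 400/9) = 2821/9.
Government spending = 7 × 212/3 = 1484/3.
DWL = ½ × 7 × (212/3 − 191/3) = 24.5; fraction = 24.5 / (1484/3) = 21/424.

DWL / government spending = 21/424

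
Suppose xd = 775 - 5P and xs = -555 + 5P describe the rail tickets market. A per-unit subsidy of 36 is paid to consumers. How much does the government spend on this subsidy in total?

Pre-subsidy: 775 - 5P = -555 + 5P gives P* = 133, x* = 110.
With the rebate, buyers effectively pay Pb = Ps − 36, where Ps is the price sellers receive.
Demand in terms of Ps becomes xd = 775 − 5(Ps − 36) = 955 - 5Ps. Setting this equal to supply: 955 - 5Ps = -555 + 5Ps, so Ps = 151.
Buyers pay Pb = 151 − 36 = 115; x' = -555 + 5·151 = 200.
Government outlay = subsidy × quantity = 36 × 200 = 7200.

Government cost = 7200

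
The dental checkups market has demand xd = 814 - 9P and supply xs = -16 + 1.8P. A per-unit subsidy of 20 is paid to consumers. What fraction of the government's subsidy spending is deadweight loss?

DWL / government spending = 45/457

Pre-subsidy: 814 - 9P = -16 + 1.8P gives P* = 2075/27, x* = 367/3.
With the rebate, buyers effectively pay Pb = Ps − 20, where Ps is the price sellers receive.
Demand in terms of Ps becomes xd = 814 − 9(Ps − 20) = 994 - 9Ps. Setting this equal to supply: 994 - 9Ps = -16 + 1.8Ps, so Ps = 2525/27.
Buyers pay Pb = 2525/27 − 20 = 1985/27; x' = -16 + 1.8·(2525/27) = 457/3.
ΔCS = ½(367/3 + 457/3)(2075/27 − 1985/27) = 4120/9; ΔPS = ½(367/3 + 457/3)(2525/27 − 2075/27) = 20600/9.
Government spending = 20 × 457/3 = 9140/3.
DWL = ½ × 20 × (457/3 − 367/3) = 300; fraction = 300 / (9140/3) = 45/457.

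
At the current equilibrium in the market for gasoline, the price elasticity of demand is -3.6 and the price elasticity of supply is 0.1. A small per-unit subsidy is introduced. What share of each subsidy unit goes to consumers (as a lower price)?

For a small subsidy around the equilibrium, the benefit split depends on the relative slopes, which at a point are proportional to the elasticities.
Buyer share = εs/(εs + |εd|) = 0.1/(0.1 + 3.6) = 1/37; seller share = |εd|/(εs + |εd|) = 36/37.

Consumer share = 1/37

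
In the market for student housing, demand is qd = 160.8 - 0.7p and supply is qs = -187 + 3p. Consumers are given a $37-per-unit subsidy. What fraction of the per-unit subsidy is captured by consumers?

Consumer share = 30/37

Pre-subsidy: 160.8 - 0.7p = -187 + 3p gives p* = 94, q* = 95.
With the rebate, buyers effectively pay pb = ps − 37, where ps is the price sellers receive.
Demand in terms of ps becomes qd = 160.8 − 0.7(ps − 37) = 186.7 - 0.7ps. Setting this equal to supply: 186.7 - 0.7ps = -187 + 3ps, so ps = 101.
Buyers pay pb = 101 − 37 = 64; q' = -187 + 3·101 = 116.
Buyers' price falls by p* − pb = 94 − 64 = 30; sellers' price rises by ps − p* = 101 − 94 = 7.
So consumers capture 30/37 = 30/37 of each unit of subsidy.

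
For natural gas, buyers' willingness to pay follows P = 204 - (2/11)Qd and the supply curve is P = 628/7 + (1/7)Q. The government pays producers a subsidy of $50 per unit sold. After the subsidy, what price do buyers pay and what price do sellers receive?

Buyers pay $112; sellers receive $162

Pre-subsidy: 204 - (2/11)Q = 628/7 + (1/7)Q gives Q* = 352 and P* = 140.
With the subsidy, sellers receive Ps = Pb + 50 for each unit, where Pb is the price buyers pay.
On the curves, Pb = 204 - (2/11)Q and Ps = 628/7 + (1/7)Q; the wedge Ps − Pb = 50 gives 628/7 + (1/7)Q − (204 - (2/11)Q) = 50, so Q' = 506.
Then Pb = 204 − (2/11)·506 = 112 and Ps = 628/7 + (1/7)·506 = 162.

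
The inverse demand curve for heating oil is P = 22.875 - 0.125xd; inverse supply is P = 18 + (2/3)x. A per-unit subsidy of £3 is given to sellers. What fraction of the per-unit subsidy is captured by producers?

Pre-subsidy: 22.875 - 0.125x = 18 + (2/3)x gives x* = 117/19 and P* = 420/19.
With the subsidy, sellers receive Ps = Pb + 3 for each unit, where Pb is the price buyers pay.
On the curves, Pb = 22.875 - 0.125x and Ps = 18 + (2/3)x; the wedge Ps − Pb = 3 gives 18 + (2/3)x − (22.875 - 0.125x) = 3, so x' = 189/19.
Then Pb = 22.875 − 0.125·(189/19) = 411/19 and Ps = 18 + (2/3)·(189/19) = 468/19.
Buyers' price falls by P* − Pb = 420/19 − 411/19 = 9/19; sellers' price rises by Ps − P* = 468/19 − 420/19 = 48/19.
So producers capture (48/19)/3 = 16/19 of each unit of subsidy.

Producer share = 16/19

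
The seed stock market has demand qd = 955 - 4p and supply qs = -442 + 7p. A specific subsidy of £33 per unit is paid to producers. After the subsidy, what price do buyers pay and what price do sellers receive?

Buyers pay £106; sellers receive £139

Pre-subsidy: 955 - 4p = -442 + 7p gives p* = 127, q* = 447.
With the subsidy, sellers receive ps = pb + 33 for each unit, where pb is the price buyers pay.
Supply in terms of pb becomes qs = -442 + 7(pb + 33) = -211 + 7pb. Setting this equal to demand: 955 - 4pb = -211 + 7pb, so pb = 106.
Sellers receive ps = 106 + 33 = 139; q' = 955 − 4·106 = 531.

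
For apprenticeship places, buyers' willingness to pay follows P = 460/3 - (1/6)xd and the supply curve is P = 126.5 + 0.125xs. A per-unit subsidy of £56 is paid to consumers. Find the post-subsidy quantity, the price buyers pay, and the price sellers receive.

x' = 284; buyers pay £106; sellers receive £162

Pre-subsidy: 460/3 - (1/6)x = 126.5 + 0.125x gives x* = 92 and P* = 138.
With the rebate, buyers effectively pay Pb = Ps − 56, where Ps is the price sellers receive.
On the curves, Pb = 460/3 - (1/6)x and Ps = 126.5 + 0.125x; the wedge Ps − Pb = 56 gives 126.5 + 0.125x − (460/3 - (1/6)x) = 56, so x' = 284.
Then Pb = 460/3 − (1/6)·284 = 106 and Ps = 126.5 + 0.125·284 = 162.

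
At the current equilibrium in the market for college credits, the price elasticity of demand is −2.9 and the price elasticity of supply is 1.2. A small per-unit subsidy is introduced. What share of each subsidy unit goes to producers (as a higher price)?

For a small subsidy around the equilibrium, the benefit split depends on the relative slopes, which at a point are proportional to the elasticities.
Buyer share = εs/(εs + |εd|) = 1.2/(1.2 + 2.9) = 12/41; seller share = |εd|/(εs + |εd|) = 29/41.
So producers capture 29/41 of the subsidy.

Producer share = 29/41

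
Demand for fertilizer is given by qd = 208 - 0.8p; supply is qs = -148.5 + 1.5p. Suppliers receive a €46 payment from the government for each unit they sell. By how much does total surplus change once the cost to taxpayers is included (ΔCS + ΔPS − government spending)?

Net change in total surplus = -€552

Pre-subsidy: 208 - 0.8p = -148.5 + 1.5p gives p* = 155, q* = 84.
With the subsidy, sellers receive ps = pb + 46 for each unit, where pb is the price buyers pay.
Supply in terms of pb becomes qs = -148.5 + 1.5(pb + 46) = -79.5 + 1.5pb. Setting this equal to demand: 208 - 0.8pb = -79.5 + 1.5pb, so pb = 125.
Sellers receive ps = 125 + 46 = 171; q' = 208 − 0.8·125 = 108.
ΔCS = ½(84 + 108)(155 − 125) = 2880; ΔPS = ½(84 + 108)(171 − 155) = 1536.
Government spending = 46 × 108 = 4968.
Net change = 2880 + 1536 − 4968 = -552. The loss equals the DWL triangle ½·46·24.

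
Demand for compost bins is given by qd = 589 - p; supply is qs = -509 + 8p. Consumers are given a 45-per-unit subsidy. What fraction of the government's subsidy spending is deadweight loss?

DWL / government spending = 20/507

Pre-subsidy: 589 - p = -509 + 8p gives p* = 122, q* = 467.
With the rebate, buyers effectively pay pb = ps − 45, where ps is the price sellers receive.
Demand in terms of ps becomes qd = 589 − 1(ps − 45) = 634 - ps. Setting this equal to supply: 634 - ps = -509 + 8ps, so ps = 127.
Buyers pay pb = 127 − 45 = 82; q' = -509 + 8·127 = 507.
ΔCS = ½(467 + 507)(122 − 82) = 19480; ΔPS = ½(467 + 507)(127 − 122) = 2435.
Government spending = 45 × 507 = 22815.
DWL = ½ × 45 × (507 − 467) = 900; fraction = 900 / 22815 = 20/507.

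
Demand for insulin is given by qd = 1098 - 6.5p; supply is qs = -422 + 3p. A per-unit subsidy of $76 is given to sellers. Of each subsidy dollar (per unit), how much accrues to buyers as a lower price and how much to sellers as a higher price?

Buyers gain $24 per unit; sellers gain $52 per unit

Pre-subsidy: 1098 - 6.5p = -422 + 3p gives p* = 160, q* = 58.
With the subsidy, sellers receive ps = pb + 76 for each unit, where pb is the price buyers pay.
Supply in terms of pb becomes qs = -422 + 3(pb + 76) = -194 + 3pb. Setting this equal to demand: 1098 - 6.5pb = -194 + 3pb, so pb = 136.
Sellers receive ps = 136 + 76 = 212; q' = 1098 − 6.5·136 = 214.
Buyers' price falls by p* − pb = 160 − 136 = 24; sellers' price rises by ps − p* = 212 − 160 = 52.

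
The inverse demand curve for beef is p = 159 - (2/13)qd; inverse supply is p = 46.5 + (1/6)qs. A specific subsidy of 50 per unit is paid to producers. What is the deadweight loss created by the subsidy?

Deadweight loss = 3900

Pre-subsidy: 159 - (2/13)q = 46.5 + (1/6)q gives q* = 351 and p* = 105.
With the subsidy, sellers receive ps = pb + 50 for each unit, where pb is the price buyers pay.
On the curves, pb = 159 - (2/13)q and ps = 46.5 + (1/6)q; the wedge ps − pb = 50 gives 46.5 + (1/6)q − (159 - (2/13)q) = 50, so q' = 507.
Then pb = 159 − (2/13)·507 = 81 and ps = 46.5 + (1/6)·507 = 131.
The subsidy expands output by 507 − 351 = 156 past the efficient level; on those units the gap between marginal cost and willingness to pay runs from 0 up to 50.
DWL = ½ × 50 × 156 = 3900.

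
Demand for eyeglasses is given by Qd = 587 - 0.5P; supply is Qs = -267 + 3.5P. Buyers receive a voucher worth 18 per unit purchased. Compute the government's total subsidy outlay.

Pre-subsidy: 587 - 0.5P = -267 + 3.5P gives P* = 213.5, Q* = 480.25.
With the rebate, buyers effectively pay Pb = Ps − 18, where Ps is the price sellers receive.
Demand in terms of Ps becomes Qd = 587 − 0.5(Ps − 18) = 596 - 0.5Ps. Setting this equal to supply: 596 - 0.5Ps = -267 + 3.5Ps, so Ps = 215.75.
Buyers pay Pb = 215.75 − 18 = 197.75; Q' = -267 + 3.5·215.75 = 488.125.
Government outlay = subsidy × quantity = 18 × 488.125 = 8786.25.

Government cost = 8786.25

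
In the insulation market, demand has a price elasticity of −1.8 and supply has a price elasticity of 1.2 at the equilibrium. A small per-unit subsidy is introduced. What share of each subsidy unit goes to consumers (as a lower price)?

For a small subsidy around the equilibrium, the benefit split depends on the relative slopes, which at a point are proportional to the elasticities.
Buyer share = εs/(εs + |εd|) = 1.2/(1.2 + 1.8) = 0.4; seller share = |εd|/(εs + |εd|) = 0.6.

Consumer share = 0.4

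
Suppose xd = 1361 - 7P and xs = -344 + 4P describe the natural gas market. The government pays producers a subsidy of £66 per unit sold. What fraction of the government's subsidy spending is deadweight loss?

DWL / government spending = 7/37

Pre-subsidy: 1361 - 7P = -344 + 4P gives P* = 155, x* = 276.
With the subsidy, sellers receive Ps = Pb + 66 for each unit, where Pb is the price buyers pay.
Supply in terms of Pb becomes xs = -344 + 4(Pb + 66) = -80 + 4Pb. Setting this equal to demand: 1361 - 7Pb = -80 + 4Pb, so Pb = 131.
Sellers receive Ps = 131 + 66 = 197; x' = 1361 − 7·131 = 444.
ΔCS = ½(276 + 444)(155 − 131) = 8640; ΔPS = ½(276 + 444)(197 − 155) = 15120.
Government spending = 66 × 444 = 29304.
DWL = ½ × 66 × (444 − 276) = 5544; fraction = 5544 / 29304 = 7/37.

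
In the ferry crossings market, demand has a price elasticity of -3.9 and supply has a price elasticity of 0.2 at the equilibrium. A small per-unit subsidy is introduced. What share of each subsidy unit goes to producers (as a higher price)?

For a small subsidy around the equilibrium, the benefit split depends on the relative slopes, which at a point are proportional to the elasticities.
Buyer share = εs/(εs + |εd|) = 0.2/(0.2 + 3.9) = 2/41; seller share = |εd|/(εs + |εd|) = 39/41.
So producers capture 39/41 of the subsidy.

Producer share = 39/41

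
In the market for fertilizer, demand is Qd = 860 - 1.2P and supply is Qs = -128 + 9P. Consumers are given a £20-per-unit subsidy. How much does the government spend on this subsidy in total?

Pre-subsidy: 860 - 1.2P = -128 + 9P gives P* = 4940/51, Q* = 12644/17.
With the rebate, buyers effectively pay Pb = Ps − 20, where Ps is the price sellers receive.
Demand in terms of Ps becomes Qd = 860 − 1.2(Ps − 20) = 884 - 1.2Ps. Setting this equal to supply: 884 - 1.2Ps = -128 + 9Ps, so Ps = 5060/51.
Buyers pay Pb = 5060/51 − 20 = 4040/51; Q' = -128 + 9·(5060/51) = 13004/17.
Government outlay = subsidy × quantity = 20 × 13004/17 = 260080/17.

Government cost = 260080/17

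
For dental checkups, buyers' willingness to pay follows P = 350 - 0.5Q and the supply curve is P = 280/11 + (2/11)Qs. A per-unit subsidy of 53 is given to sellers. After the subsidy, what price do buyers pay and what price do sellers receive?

Buyers pay 1097/15; sellers receive 1892/15

Pre-subsidy: 350 - 0.5Q = 280/11 + (2/11)Q gives Q* = 476 and P* = 112.
With the subsidy, sellers receive Ps = Pb + 53 for each unit, where Pb is the price buyers pay.
On the curves, Pb = 350 - 0.5Q and Ps = 280/11 + (2/11)Q; the wedge Ps − Pb = 53 gives 280/11 + (2/11)Q − (350 - 0.5Q) = 53, so Q' = 8306/15.
Then Pb = 350 − 0.5·(8306/15) = 1097/15 and Ps = 280/11 + (2/11)·(8306/15) = 1892/15.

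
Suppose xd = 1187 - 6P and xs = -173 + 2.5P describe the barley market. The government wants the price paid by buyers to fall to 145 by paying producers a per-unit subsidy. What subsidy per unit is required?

Required subsidy s = 51 per unit

At a buyer price of 145, quantity demanded is 1187 − 6·145 = 317.
Sellers supply 317 only when they receive Ps with -173 + 2.5·Ps = 317, i.e. Ps = 196.
s = Ps − Pb = 196 − 145 = 51.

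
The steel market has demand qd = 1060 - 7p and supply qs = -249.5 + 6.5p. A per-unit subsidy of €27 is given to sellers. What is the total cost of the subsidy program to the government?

Government cost = €12744

Pre-subsidy: 1060 - 7p = -249.5 + 6.5p gives p* = 97, q* = 381.
With the subsidy, sellers receive ps = pb + 27 for each unit, where pb is the price buyers pay.
Supply in terms of pb becomes qs = -249.5 + 6.5(pb + 27) = -74 + 6.5pb. Setting this equal to demand: 1060 - 7pb = -74 + 6.5pb, so pb = 84.
Sellers receive ps = 84 + 27 = 111; q' = 1060 − 7·84 = 472.
Government outlay = subsidy × quantity = 27 × 472 = 12744.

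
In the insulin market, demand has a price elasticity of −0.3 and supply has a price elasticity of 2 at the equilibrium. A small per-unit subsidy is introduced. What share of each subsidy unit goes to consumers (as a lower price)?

For a small subsidy around the equilibrium, the benefit split depends on the relative slopes, which at a point are proportional to the elasticities.
Buyer share = εs/(εs + |εd|) = 2/(2 + 0.3) = 20/23; seller share = |εd|/(εs + |εd|) = 3/23.

Consumer share = 20/23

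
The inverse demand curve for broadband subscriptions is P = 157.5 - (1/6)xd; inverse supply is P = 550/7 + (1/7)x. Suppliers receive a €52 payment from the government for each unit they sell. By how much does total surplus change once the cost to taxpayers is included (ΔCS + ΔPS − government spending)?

Pre-subsidy: 157.5 - (1/6)x = 550/7 + (1/7)x gives x* = 255 and P* = 115.
With the subsidy, sellers receive Ps = Pb + 52 for each unit, where Pb is the price buyers pay.
On the curves, Pb = 157.5 - (1/6)x and Ps = 550/7 + (1/7)x; the wedge Ps − Pb = 52 gives 550/7 + (1/7)x − (157.5 - (1/6)x) = 52, so x' = 423.
Then Pb = 157.5 − (1/6)·423 = 87 and Ps = 550/7 + (1/7)·423 = 139.
ΔCS = ½(255 + 423)(115 − 87) = 9492; ΔPS = ½(255 + 423)(139 − 115) = 8136.
Government spending = 52 × 423 = 21996.
Net change = 9492 + 8136 − 21996 = -4368. The loss equals the DWL triangle ½·52·168.

Net change in total surplus = -€4368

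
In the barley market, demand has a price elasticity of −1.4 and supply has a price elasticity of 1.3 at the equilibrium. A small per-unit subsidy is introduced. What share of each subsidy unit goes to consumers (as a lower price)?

For a small subsidy around the equilibrium, the benefit split depends on the relative slopes, which at a point are proportional to the elasticities.
Buyer share = εs/(εs + |εd|) = 1.3/(1.3 + 1.4) = 13/27; seller share = |εd|/(εs + |εd|) = 14/27.

Consumer share = 13/27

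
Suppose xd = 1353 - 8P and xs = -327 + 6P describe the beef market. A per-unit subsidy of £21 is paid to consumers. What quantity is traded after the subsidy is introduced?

x' = 465

Pre-subsidy: 1353 - 8P = -327 + 6P gives P* = 120, x* = 393.
With the rebate, buyers effectively pay Pb = Ps − 21, where Ps is the price sellers receive.
Demand in terms of Ps becomes xd = 1353 − 8(Ps − 21) = 1521 - 8Ps. Setting this equal to supply: 1521 - 8Ps = -327 + 6Ps, so Ps = 132.
Buyers pay Pb = 132 − 21 = 111; x' = -327 + 6·132 = 465.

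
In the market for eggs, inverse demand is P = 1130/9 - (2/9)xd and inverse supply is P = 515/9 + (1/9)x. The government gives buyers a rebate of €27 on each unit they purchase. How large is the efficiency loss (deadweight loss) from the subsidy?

Deadweight loss = €1093.5

Pre-subsidy: 1130/9 - (2/9)x = 515/9 + (1/9)x gives x* = 205 and P* = 80.
With the rebate, buyers effectively pay Pb = Ps − 27, where Ps is the price sellers receive.
On the curves, Pb = 1130/9 - (2/9)x and Ps = 515/9 + (1/9)x; the wedge Ps − Pb = 27 gives 515/9 + (1/9)x − (1130/9 - (2/9)x) = 27, so x' = 286.
Then Pb = 1130/9 − (2/9)·286 = 62 and Ps = 515/9 + (1/9)·286 = 89.
The subsidy expands output by 286 − 205 = 81 past the efficient level; on those units the gap between marginal cost and willingness to pay runs from 0 up to 27.
DWL = ½ × 27 × 81 = 1093.5.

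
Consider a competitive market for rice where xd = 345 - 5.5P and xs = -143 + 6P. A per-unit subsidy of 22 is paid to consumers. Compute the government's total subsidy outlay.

Government cost = 88418/23

Pre-subsidy: 345 - 5.5P = -143 + 6P gives P* = 976/23, x* = 2567/23.
With the rebate, buyers effectively pay Pb = Ps − 22, where Ps is the price sellers receive.
Demand in terms of Ps becomes xd = 345 − 5.5(Ps − 22) = 466 - 5.5Ps. Setting this equal to supply: 466 - 5.5Ps = -143 + 6Ps, so Ps = 1218/23.
Buyers pay Pb = 1218/23 − 22 = 712/23; x' = -143 + 6·(1218/23) = 4019/23.
Government outlay = subsidy × quantity = 22 × 4019/23 = 88418/23.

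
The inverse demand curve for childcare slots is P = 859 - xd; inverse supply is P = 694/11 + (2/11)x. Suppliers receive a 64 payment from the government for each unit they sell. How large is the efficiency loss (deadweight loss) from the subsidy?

Pre-subsidy: 859 - x = 694/11 + (2/11)x gives x* = 8755/13 and P* = 2412/13.
With the subsidy, sellers receive Ps = Pb + 64 for each unit, where Pb is the price buyers pay.
On the curves, Pb = 859 - x and Ps = 694/11 + (2/11)x; the wedge Ps − Pb = 64 gives 694/11 + (2/11)x − (859 - x) = 64, so x' = 9459/13.
Then Pb = 859 − 1·(9459/13) = 1708/13 and Ps = 694/11 + (2/11)·(9459/13) = 2540/13.
The subsidy expands output by 9459/13 − 8755/13 = 704/13 past the efficient level; on those units the gap between marginal cost and willingness to pay runs from 0 up to 64.
DWL = ½ × 64 × 704/13 = 22528/13.

Deadweight loss = 22528/13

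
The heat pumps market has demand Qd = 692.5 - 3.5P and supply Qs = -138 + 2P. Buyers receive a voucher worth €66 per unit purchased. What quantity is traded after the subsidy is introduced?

Pre-subsidy: 692.5 - 3.5P = -138 + 2P gives P* = 151, Q* = 164.
With the rebate, buyers effectively pay Pb = Ps − 66, where Ps is the price sellers receive.
Demand in terms of Ps becomes Qd = 692.5 − 3.5(Ps − 66) = 923.5 - 3.5Ps. Setting this equal to supply: 923.5 - 3.5Ps = -138 + 2Ps, so Ps = 193.
Buyers pay Pb = 193 − 66 = 127; Q' = -138 + 2·193 = 248.

Q' = 248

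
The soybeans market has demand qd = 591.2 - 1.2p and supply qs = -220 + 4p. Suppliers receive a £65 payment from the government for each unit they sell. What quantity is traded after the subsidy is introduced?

Pre-subsidy: 591.2 - 1.2p = -220 + 4p gives p* = 156, q* = 404.
With the subsidy, sellers receive ps = pb + 65 for each unit, where pb is the price buyers pay.
Supply in terms of pb becomes qs = -220 + 4(pb + 65) = 40 + 4pb. Setting this equal to demand: 591.2 - 1.2pb = 40 + 4pb, so pb = 106.
Sellers receive ps = 106 + 65 = 171; q' = 591.2 − 1.2·106 = 464.

q' = 464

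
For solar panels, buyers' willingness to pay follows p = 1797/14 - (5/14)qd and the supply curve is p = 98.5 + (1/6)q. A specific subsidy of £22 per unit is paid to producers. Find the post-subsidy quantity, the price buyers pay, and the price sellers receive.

Pre-subsidy: 1797/14 - (5/14)q = 98.5 + (1/6)q gives q* = 57 and p* = 108.
With the subsidy, sellers receive ps = pb + 22 for each unit, where pb is the price buyers pay.
On the curves, pb = 1797/14 - (5/14)q and ps = 98.5 + (1/6)q; the wedge ps − pb = 22 gives 98.5 + (1/6)q − (1797/14 - (5/14)q) = 22, so q' = 99.
Then pb = 1797/14 − (5/14)·99 = 93 and ps = 98.5 + (1/6)·99 = 115.

q' = 99; buyers pay £93; sellers receive £115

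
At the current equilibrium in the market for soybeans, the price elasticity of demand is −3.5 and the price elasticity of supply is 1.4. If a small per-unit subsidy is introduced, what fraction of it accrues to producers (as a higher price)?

For a small subsidy around the equilibrium, the benefit split depends on the relative slopes, which at a point are proportional to the elasticities.
Buyer share = εs/(εs + |εd|) = 1.4/(1.4 + 3.5) = 2/7; seller share = |εd|/(εs + |εd|) = 5/7.
So producers capture 5/7 of the subsidy.

Producer share = 5/7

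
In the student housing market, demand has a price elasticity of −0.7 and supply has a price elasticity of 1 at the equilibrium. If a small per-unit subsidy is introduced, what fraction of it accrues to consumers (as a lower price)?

Consumer share = 10/17

For a small subsidy around the equilibrium, the benefit split depends on the relative slopes, which at a point are proportional to the elasticities.
Buyer share = εs/(εs + |εd|) = 1/(1 + 0.7) = 10/17; seller share = |εd|/(εs + |εd|) = 7/17.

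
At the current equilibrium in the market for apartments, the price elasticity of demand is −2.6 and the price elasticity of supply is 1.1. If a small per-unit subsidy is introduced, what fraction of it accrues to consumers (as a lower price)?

For a small subsidy around the equilibrium, the benefit split depends on the relative slopes, which at a point are proportional to the elasticities.
Buyer share = εs/(εs + |εd|) = 1.1/(1.1 + 2.6) = 11/37; seller share = |εd|/(εs + |εd|) = 26/37.

Consumer share = 11/37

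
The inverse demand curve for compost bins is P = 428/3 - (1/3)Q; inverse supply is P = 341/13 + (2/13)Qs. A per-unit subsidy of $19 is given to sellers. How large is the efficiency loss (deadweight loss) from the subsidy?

Deadweight loss = $370.5

Pre-subsidy: 428/3 - (1/3)Q = 341/13 + (2/13)Q gives Q* = 239 and P* = 63.
With the subsidy, sellers receive Ps = Pb + 19 for each unit, where Pb is the price buyers pay.
On the curves, Pb = 428/3 - (1/3)Q and Ps = 341/13 + (2/13)Q; the wedge Ps − Pb = 19 gives 341/13 + (2/13)Q − (428/3 - (1/3)Q) = 19, so Q' = 278.
Then Pb = 428/3 − (1/3)·278 = 50 and Ps = 341/13 + (2/13)·278 = 69.
The subsidy expands output by 278 − 239 = 39 past the efficient level; on those units the gap between marginal cost and willingness to pay runs from 0 up to 19.
DWL = ½ × 19 × 39 = 370.5.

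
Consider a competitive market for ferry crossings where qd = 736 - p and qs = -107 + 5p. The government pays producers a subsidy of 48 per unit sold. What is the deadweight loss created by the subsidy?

Deadweight loss = 960

Pre-subsidy: 736 - p = -107 + 5p gives p* = 140.5, q* = 595.5.
With the subsidy, sellers receive ps = pb + 48 for each unit, where pb is the price buyers pay.
Supply in terms of pb becomes qs = -107 + 5(pb + 48) = 133 + 5pb. Setting this equal to demand: 736 - pb = 133 + 5pb, so pb = 100.5.
Sellers receive ps = 100.5 + 48 = 148.5; q' = 736 − 1·100.5 = 635.5.
The subsidy expands output by 635.5 − 595.5 = 40 past the efficient level; on those units the gap between marginal cost and willingness to pay runs from 0 up to 48.
DWL = ½ × 48 × 40 = 960.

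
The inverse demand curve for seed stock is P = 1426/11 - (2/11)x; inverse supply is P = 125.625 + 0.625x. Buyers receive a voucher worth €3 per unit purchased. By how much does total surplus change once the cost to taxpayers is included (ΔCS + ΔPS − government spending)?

Net change in total surplus = -396/71

Pre-subsidy: 1426/11 - (2/11)x = 125.625 + 0.625x gives x* = 353/71 and P* = 9140/71.
With the rebate, buyers effectively pay Pb = Ps − 3, where Ps is the price sellers receive.
On the curves, Pb = 1426/11 - (2/11)x and Ps = 125.625 + 0.625x; the wedge Ps − Pb = 3 gives 125.625 + 0.625x − (1426/11 - (2/11)x) = 3, so x' = 617/71.
Then Pb = 1426/11 − (2/11)·(617/71) = 9092/71 and Ps = 125.625 + 0.625·(617/71) = 9305/71.
ΔCS = ½(353/71 + 617/71)(9140/71 − 9092/71) = 23280/5041; ΔPS = ½(353/71 + 617/71)(9305/71 − 9140/71) = 80025/5041.
Government spending = 3 × 617/71 = 1851/71.
Net change = 23280/5041 + 80025/5041 − 1851/71 = -396/71. The loss equals the DWL triangle ½·3·264/71.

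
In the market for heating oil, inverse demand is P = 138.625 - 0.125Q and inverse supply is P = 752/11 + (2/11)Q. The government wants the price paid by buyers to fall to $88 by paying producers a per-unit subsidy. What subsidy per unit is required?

Required subsidy s = $54 per unit

At a buyer price of 88, quantity demanded is 1109 − 8·88 = 405.
Sellers supply 405 only when they receive Ps = 752/11 + (2/11)·405 = 142.
s = Ps − Pb = 142 − 88 = 54.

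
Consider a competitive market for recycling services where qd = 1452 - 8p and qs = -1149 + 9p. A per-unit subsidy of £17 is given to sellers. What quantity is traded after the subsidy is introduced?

q' = 300

Pre-subsidy: 1452 - 8p = -1149 + 9p gives p* = 153, q* = 228.
With the subsidy, sellers receive ps = pb + 17 for each unit, where pb is the price buyers pay.
Supply in terms of pb becomes qs = -1149 + 9(pb + 17) = -996 + 9pb. Setting this equal to demand: 1452 - 8pb = -996 + 9pb, so pb = 144.
Sellers receive ps = 144 + 17 = 161; q' = 1452 − 8·144 = 300.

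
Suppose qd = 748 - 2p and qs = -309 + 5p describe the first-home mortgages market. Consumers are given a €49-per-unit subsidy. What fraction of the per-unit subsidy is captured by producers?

Producer share = 2/7

Pre-subsidy: 748 - 2p = -309 + 5p gives p* = 151, q* = 446.
With the rebate, buyers effectively pay pb = ps − 49, where ps is the price sellers receive.
Demand in terms of ps becomes qd = 748 − 2(ps − 49) = 846 - 2ps. Setting this equal to supply: 846 - 2ps = -309 + 5ps, so ps = 165.
Buyers pay pb = 165 − 49 = 116; q' = -309 + 5·165 = 516.
Buyers' price falls by p* − pb = 151 − 116 = 35; sellers' price rises by ps − p* = 165 − 151 = 14.
So producers capture 14/49 = 2/7 of each unit of subsidy.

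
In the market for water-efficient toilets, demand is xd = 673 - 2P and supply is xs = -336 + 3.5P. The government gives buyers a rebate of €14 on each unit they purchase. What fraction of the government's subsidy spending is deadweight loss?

Pre-subsidy: 673 - 2P = -336 + 3.5P gives P* = 2018/11, x* = 3367/11.
With the rebate, buyers effectively pay Pb = Ps − 14, where Ps is the price sellers receive.
Demand in terms of Ps becomes xd = 673 − 2(Ps − 14) = 701 - 2Ps. Setting this equal to supply: 701 - 2Ps = -336 + 3.5Ps, so Ps = 2074/11.
Buyers pay Pb = 2074/11 − 14 = 1920/11; x' = -336 + 3.5·(2074/11) = 3563/11.
ΔCS = ½(3367/11 + 3563/11)(2018/11 − 1920/11) = 30870/11; ΔPS = ½(3367/11 + 3563/11)(2074/11 − 2018/11) = 17640/11.
Government spending = 14 × 3563/11 = 49882/11.
DWL = ½ × 14 × (3563/11 − 3367/11) = 1372/11; fraction = (1372/11) / (49882/11) = 14/509.

DWL / government spending = 14/509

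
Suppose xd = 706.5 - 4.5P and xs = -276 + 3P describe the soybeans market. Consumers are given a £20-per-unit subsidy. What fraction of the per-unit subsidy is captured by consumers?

Pre-subsidy: 706.5 - 4.5P = -276 + 3P gives P* = 131, x* = 117.
With the rebate, buyers effectively pay Pb = Ps − 20, where Ps is the price sellers receive.
Demand in terms of Ps becomes xd = 706.5 − 4.5(Ps − 20) = 796.5 - 4.5Ps. Setting this equal to supply: 796.5 - 4.5Ps = -276 + 3Ps, so Ps = 143.
Buyers pay Pb = 143 − 20 = 123; x' = -276 + 3·143 = 153.
Buyers' price falls by P* − Pb = 131 − 123 = 8; sellers' price rises by Ps − P* = 143 − 131 = 12.
So consumers capture 8/20 = 0.4 of each unit of subsidy.

Consumer share = 0.4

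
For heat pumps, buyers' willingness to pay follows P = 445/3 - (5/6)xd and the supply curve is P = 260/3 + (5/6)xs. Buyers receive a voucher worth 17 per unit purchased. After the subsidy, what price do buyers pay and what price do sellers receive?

Buyers pay 109; sellers receive 126

Pre-subsidy: 445/3 - (5/6)x = 260/3 + (5/6)x gives x* = 37 and P* = 117.5.
With the rebate, buyers effectively pay Pb = Ps − 17, where Ps is the price sellers receive.
On the curves, Pb = 445/3 - (5/6)x and Ps = 260/3 + (5/6)x; the wedge Ps − Pb = 17 gives 260/3 + (5/6)x − (445/3 - (5/6)x) = 17, so x' = 47.2.
Then Pb = 445/3 − (5/6)·47.2 = 109 and Ps = 260/3 + (5/6)·47.2 = 126.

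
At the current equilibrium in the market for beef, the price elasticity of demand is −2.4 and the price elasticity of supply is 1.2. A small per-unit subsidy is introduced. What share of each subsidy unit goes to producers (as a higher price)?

Producer share = 2/3

For a small subsidy around the equilibrium, the benefit split depends on the relative slopes, which at a point are proportional to the elasticities.
Buyer share = εs/(εs + |εd|) = 1.2/(1.2 + 2.4) = 1/3; seller share = |εd|/(εs + |εd|) = 2/3.
So producers capture 2/3 of the subsidy.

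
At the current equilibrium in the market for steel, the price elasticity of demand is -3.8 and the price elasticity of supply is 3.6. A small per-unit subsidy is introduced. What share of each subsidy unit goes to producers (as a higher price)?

For a small subsidy around the equilibrium, the benefit split depends on the relative slopes, which at a point are proportional to the elasticities.
Buyer share = εs/(εs + |εd|) = 3.6/(3.6 + 3.8) = 18/37; seller share = |εd|/(εs + |εd|) = 19/37.
So producers capture 19/37 of the subsidy.

Producer share = 19/37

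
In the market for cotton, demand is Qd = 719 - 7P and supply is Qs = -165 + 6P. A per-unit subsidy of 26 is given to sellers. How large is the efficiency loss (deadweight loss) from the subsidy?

Pre-subsidy: 719 - 7P = -165 + 6P gives P* = 68, Q* = 243.
With the subsidy, sellers receive Ps = Pb + 26 for each unit, where Pb is the price buyers pay.
Supply in terms of Pb becomes Qs = -165 + 6(Pb + 26) = -9 + 6Pb. Setting this equal to demand: 719 - 7Pb = -9 + 6Pb, so Pb = 56.
Sellers receive Ps = 56 + 26 = 82; Q' = 719 − 7·56 = 327.
The subsidy expands output by 327 − 243 = 84 past the efficient level; on those units the gap between marginal cost and willingness to pay runs from 0 up to 26.
DWL = ½ × 26 × 84 = 1092.

Deadweight loss = 1092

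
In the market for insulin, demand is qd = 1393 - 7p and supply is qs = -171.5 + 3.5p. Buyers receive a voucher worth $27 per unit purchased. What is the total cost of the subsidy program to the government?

Pre-subsidy: 1393 - 7p = -171.5 + 3.5p gives p* = 149, q* = 350.
With the rebate, buyers effectively pay pb = ps − 27, where ps is the price sellers receive.
Demand in terms of ps becomes qd = 1393 − 7(ps − 27) = 1582 - 7ps. Setting this equal to supply: 1582 - 7ps = -171.5 + 3.5ps, so ps = 167.
Buyers pay pb = 167 − 27 = 140; q' = -171.5 + 3.5·167 = 413.
Government outlay = subsidy × quantity = 27 × 413 = 11151.

Government cost = $11151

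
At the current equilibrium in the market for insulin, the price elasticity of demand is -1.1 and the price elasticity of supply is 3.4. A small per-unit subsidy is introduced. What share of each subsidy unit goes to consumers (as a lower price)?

For a small subsidy around the equilibrium, the benefit split depends on the relative slopes, which at a point are proportional to the elasticities.
Buyer share = εs/(εs + |εd|) = 3.4/(3.4 + 1.1) = 34/45; seller share = |εd|/(εs + |εd|) = 11/45.

Consumer share = 34/45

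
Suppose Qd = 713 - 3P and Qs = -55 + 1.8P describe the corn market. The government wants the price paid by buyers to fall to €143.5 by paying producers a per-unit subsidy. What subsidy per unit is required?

At a buyer price of 143.5, quantity demanded is 713 − 3·143.5 = 282.5.
Sellers supply 282.5 only when they receive Ps with -55 + 1.8·Ps = 282.5, i.e. Ps = 187.5.
s = Ps − Pb = 187.5 − 143.5 = 44.

Required subsidy s = €44 per unit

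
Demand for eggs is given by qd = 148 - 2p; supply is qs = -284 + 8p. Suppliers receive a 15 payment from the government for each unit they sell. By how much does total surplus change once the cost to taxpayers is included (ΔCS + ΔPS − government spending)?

Pre-subsidy: 148 - 2p = -284 + 8p gives p* = 43.2, q* = 61.6.
With the subsidy, sellers receive ps = pb + 15 for each unit, where pb is the price buyers pay.
Supply in terms of pb becomes qs = -284 + 8(pb + 15) = -164 + 8pb. Setting this equal to demand: 148 - 2pb = -164 + 8pb, so pb = 31.2.
Sellers receive ps = 31.2 + 15 = 46.2; q' = 148 − 2·31.2 = 85.6.
ΔCS = ½(61.6 + 85.6)(43.2 − 31.2) = 883.2; ΔPS = ½(61.6 + 85.6)(46.2 − 43.2) = 220.8.
Government spending = 15 × 85.6 = 1284.
Net change = 883.2 + 220.8 − 1284 = -180. The loss equals the DWL triangle ½·15·24.

Net change in total surplus = -180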